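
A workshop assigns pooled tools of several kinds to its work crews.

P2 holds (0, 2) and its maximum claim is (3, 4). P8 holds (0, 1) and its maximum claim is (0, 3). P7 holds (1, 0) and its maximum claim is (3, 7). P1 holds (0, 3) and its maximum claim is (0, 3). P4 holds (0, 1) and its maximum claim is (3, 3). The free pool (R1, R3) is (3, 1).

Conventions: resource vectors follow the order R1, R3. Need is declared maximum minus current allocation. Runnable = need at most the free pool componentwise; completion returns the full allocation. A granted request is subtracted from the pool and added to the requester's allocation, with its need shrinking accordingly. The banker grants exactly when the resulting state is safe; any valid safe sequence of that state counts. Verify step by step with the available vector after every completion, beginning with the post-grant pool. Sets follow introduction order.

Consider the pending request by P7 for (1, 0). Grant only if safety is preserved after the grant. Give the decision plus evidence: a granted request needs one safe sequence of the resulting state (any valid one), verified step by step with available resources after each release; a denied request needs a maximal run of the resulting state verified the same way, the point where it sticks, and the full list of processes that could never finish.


DENY: after the grant no complete ordering would exist.
Key observation: after P1, P8 the pool peaks at (2, 5), and each blocked process is short somewhere: P2 on R1; P7 on R3; P4 on R1.
Pretend the grant happened; the run P1, P8 goes as far as possible. Step-by-step check:
  pool = (2, 1)
  P1: need (0, 0) fits (2, 1); releases (0, 3), pool now (2, 4)
  P8: need (0, 2) fits (2, 4); releases (0, 1), pool now (2, 5)
  P2 cannot run: need (3, 2) vs free (2, 5) (insufficient R1)
  P7 cannot run: need (1, 7) vs free (2, 5) (insufficient R3)
  P4 cannot run: need (3, 2) vs free (2, 5) (insufficient R1)
Post-grant, the permanently blocked set is P2, P7 and P4.


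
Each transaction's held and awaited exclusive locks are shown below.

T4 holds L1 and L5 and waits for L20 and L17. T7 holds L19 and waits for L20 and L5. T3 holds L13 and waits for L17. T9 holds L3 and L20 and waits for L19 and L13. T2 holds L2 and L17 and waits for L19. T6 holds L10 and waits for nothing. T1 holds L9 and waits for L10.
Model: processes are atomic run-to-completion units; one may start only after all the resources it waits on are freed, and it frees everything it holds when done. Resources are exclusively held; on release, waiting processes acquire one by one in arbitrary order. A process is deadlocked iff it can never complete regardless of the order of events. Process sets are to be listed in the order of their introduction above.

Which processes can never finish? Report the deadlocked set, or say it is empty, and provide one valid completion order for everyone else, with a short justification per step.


Deadlocked: T4, T7, T3, T9 and T2.
Key observation: the knot is the closed ring of waits T4 -> T9 -> T7 -> T4; T3 and T2 are caught in further circular waits.
One completion order for the rest: T6, T1.
Verifying each step:
  T6: no waits; runs immediately, freeing L10
  run T1 (all its waits — L10 — are resolved); releases L9


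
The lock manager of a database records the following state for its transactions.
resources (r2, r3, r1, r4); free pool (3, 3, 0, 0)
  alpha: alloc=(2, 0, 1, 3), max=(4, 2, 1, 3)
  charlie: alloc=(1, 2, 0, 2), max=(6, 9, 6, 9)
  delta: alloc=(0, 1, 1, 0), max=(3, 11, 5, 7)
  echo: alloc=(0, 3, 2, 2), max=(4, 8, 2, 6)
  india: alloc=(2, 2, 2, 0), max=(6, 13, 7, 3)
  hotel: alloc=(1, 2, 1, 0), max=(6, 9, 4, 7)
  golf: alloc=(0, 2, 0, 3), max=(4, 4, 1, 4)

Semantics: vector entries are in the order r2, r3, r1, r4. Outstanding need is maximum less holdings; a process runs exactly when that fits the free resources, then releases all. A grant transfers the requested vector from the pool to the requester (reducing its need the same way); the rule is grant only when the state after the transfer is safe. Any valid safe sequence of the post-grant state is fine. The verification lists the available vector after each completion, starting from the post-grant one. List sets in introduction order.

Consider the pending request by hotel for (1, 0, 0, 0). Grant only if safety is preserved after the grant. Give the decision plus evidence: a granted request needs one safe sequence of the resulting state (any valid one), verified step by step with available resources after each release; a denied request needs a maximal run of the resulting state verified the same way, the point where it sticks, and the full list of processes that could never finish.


GRANT. The post-grant state is safe; one safe sequence: alpha, golf, echo, hotel, delta, india, charlie.
Key observation: the transfer keeps a workable pool ((2, 3, 0, 0)); alpha starts the safe sequence.
Check on the post-grant state, step by step:
  pool = (2, 3, 0, 0)
  run alpha (needs (2, 2, 0, 0), free (2, 3, 0, 0)); after release of (2, 0, 1, 3) the pool is (4, 3, 1, 3)
  run golf (needs (4, 2, 1, 1), free (4, 3, 1, 3)); after release of (0, 2, 0, 3) the pool is (4, 5, 1, 6)
  run echo (needs (4, 5, 0, 4), free (4, 5, 1, 6)); after release of (0, 3, 2, 2) the pool is (4, 8, 3, 8)
  run hotel (needs (4, 7, 3, 7), free (4, 8, 3, 8)); after release of (2, 2, 1, 0) the pool is (6, 10, 4, 8)
  run delta (needs (3, 10, 4, 7), free (6, 10, 4, 8)); after release of (0, 1, 1, 0) the pool is (6, 11, 5, 8)
  run india (needs (4, 11, 5, 3), free (6, 11, 5, 8)); after release of (2, 2, 2, 0) the pool is (8, 13, 7, 8)
  run charlie (needs (5, 7, 6, 7), free (8, 13, 7, 8)); after release of (1, 2, 0, 2) the pool is (9, 15, 7, 10)


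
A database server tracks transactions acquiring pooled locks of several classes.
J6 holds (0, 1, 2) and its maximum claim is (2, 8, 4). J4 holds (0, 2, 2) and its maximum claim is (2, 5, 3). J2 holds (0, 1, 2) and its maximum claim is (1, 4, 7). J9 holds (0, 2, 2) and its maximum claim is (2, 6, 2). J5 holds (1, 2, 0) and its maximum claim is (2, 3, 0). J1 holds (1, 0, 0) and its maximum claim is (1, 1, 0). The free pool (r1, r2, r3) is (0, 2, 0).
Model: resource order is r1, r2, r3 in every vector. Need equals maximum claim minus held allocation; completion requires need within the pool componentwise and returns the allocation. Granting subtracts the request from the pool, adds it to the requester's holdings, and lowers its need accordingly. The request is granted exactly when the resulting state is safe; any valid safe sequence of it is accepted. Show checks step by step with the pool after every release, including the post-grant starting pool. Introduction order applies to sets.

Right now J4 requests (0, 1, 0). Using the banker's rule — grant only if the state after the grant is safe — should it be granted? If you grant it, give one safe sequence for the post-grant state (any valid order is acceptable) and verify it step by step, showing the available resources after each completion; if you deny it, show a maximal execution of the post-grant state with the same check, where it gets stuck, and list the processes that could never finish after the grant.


DENY — the pretend-granted state is unsafe.
Key observation: after J1, J5 the pool peaks at (2, 3, 0), and each blocked process is short somewhere: J6 on r2, r3; J4 on r3; J2 on r3; J9 on r2.
Pretend the grant happened; the run J1, J5 goes as far as possible. Check, step by step:
  pool = (0, 1, 0)
  run J1 (needs (0, 1, 0), free (0, 1, 0)); after release of (1, 0, 0) the pool is (1, 1, 0)
  run J5 (needs (1, 1, 0), free (1, 1, 0)); after release of (1, 2, 0) the pool is (2, 3, 0)
  J6 cannot run: need (2, 7, 2) vs free (2, 3, 0) (insufficient r2 and r3)
  J4 cannot run: need (2, 2, 1) vs free (2, 3, 0) (insufficient r3)
  J2 cannot run: need (1, 3, 5) vs free (2, 3, 0) (insufficient r3)
  J9 cannot run: need (2, 4, 0) vs free (2, 3, 0) (insufficient r2)
Had the request been granted, J6, J4, J2 and J9 could never finish.


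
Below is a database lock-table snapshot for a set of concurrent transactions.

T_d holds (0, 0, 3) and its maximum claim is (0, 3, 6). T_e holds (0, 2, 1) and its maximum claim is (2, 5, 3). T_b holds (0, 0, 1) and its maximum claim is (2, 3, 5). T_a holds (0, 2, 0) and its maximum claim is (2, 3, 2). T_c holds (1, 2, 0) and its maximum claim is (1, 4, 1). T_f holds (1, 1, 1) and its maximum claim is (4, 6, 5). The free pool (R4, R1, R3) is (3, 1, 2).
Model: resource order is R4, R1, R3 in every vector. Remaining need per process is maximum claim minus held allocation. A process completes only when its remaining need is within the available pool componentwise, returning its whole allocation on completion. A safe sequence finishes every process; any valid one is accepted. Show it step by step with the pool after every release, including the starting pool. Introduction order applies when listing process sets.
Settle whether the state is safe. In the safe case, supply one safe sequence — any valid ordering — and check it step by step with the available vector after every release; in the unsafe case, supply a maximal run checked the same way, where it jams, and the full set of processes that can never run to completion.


SAFE. One safe sequence: T_a, T_e, T_d, T_c, T_b, T_f.
Key observation: the order's first zero-slack moment is T_a ((2, 1, 2) needed, (3, 1, 2) free — a requested resource with nothing to spare).
Verifying each step:
  pool = (3, 1, 2)
  run T_a (needs (2, 1, 2), free (3, 1, 2)); after release of (0, 2, 0) the pool is (3, 3, 2)
  run T_e (needs (2, 3, 2), free (3, 3, 2)); after release of (0, 2, 1) the pool is (3, 5, 3)
  run T_d (needs (0, 3, 3), free (3, 5, 3)); after release of (0, 0, 3) the pool is (3, 5, 6)
  run T_c (needs (0, 2, 1), free (3, 5, 6)); after release of (1, 2, 0) the pool is (4, 7, 6)
  run T_b (needs (2, 3, 4), free (4, 7, 6)); after release of (0, 0, 1) the pool is (4, 7, 7)
  run T_f (needs (3, 5, 4), free (4, 7, 7)); after release of (1, 1, 1) the pool is (5, 8, 8)


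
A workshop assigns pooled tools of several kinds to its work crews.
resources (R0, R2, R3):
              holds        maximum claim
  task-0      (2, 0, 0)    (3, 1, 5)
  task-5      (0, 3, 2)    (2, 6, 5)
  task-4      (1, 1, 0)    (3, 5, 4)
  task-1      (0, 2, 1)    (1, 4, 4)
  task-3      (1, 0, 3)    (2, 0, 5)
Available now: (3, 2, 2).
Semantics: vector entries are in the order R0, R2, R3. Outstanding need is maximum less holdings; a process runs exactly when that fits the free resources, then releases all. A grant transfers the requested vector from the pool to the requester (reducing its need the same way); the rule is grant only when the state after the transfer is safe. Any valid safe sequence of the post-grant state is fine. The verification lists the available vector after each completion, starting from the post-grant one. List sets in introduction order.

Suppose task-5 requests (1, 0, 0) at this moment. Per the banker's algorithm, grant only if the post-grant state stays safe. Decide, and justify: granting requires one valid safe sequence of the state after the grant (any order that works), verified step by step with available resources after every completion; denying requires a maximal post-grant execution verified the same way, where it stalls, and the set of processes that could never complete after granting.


GRANT. The post-grant state is safe; one safe sequence: task-3, task-1, task-5, task-0, task-4.
Key observation: with (2, 2, 2) left after the transfer, task-3 can run at once — the state stays safe.
Check on the post-grant state, step by step:
  pool = (2, 2, 2)
  task-3 needs (1, 0, 2) <= (2, 2, 2) -> finishes; pool += (1, 0, 3) = (3, 2, 5)
  task-1 needs (1, 2, 3) <= (3, 2, 5) -> finishes; pool += (0, 2, 1) = (3, 4, 6)
  task-5 needs (1, 3, 3) <= (3, 4, 6) -> finishes; pool += (1, 3, 2) = (4, 7, 8)
  task-0 needs (1, 1, 5) <= (4, 7, 8) -> finishes; pool += (2, 0, 0) = (6, 7, 8)
  task-4 needs (2, 4, 4) <= (6, 7, 8) -> finishes; pool += (1, 1, 0) = (7, 8, 8)


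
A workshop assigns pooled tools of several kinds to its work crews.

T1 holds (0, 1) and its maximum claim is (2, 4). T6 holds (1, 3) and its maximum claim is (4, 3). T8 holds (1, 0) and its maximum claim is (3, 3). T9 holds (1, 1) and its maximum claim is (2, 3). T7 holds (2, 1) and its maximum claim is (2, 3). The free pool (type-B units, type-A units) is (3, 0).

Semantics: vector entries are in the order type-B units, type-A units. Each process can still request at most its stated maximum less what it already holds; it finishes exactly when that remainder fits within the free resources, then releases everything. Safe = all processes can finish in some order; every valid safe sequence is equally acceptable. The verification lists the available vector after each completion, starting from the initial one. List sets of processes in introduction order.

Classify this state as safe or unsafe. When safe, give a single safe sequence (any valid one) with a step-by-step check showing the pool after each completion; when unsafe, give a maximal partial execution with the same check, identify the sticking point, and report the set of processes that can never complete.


SAFE. One safe sequence: T6, T1, T9, T8, T7.
Key observation: the first exact fit in this order is T6 — it needs (3, 0) with (3, 0) free, meeting a requested resource to the last unit.
Step-by-step check:
  pool = (3, 0)
  T6: need (3, 0) fits (3, 0); releases (1, 3), pool now (4, 3)
  T1: need (2, 3) fits (4, 3); releases (0, 1), pool now (4, 4)
  T9: need (1, 2) fits (4, 4); releases (1, 1), pool now (5, 5)
  T8: need (2, 3) fits (5, 5); releases (1, 0), pool now (6, 5)
  T7: need (0, 2) fits (6, 5); releases (2, 1), pool now (8, 6)


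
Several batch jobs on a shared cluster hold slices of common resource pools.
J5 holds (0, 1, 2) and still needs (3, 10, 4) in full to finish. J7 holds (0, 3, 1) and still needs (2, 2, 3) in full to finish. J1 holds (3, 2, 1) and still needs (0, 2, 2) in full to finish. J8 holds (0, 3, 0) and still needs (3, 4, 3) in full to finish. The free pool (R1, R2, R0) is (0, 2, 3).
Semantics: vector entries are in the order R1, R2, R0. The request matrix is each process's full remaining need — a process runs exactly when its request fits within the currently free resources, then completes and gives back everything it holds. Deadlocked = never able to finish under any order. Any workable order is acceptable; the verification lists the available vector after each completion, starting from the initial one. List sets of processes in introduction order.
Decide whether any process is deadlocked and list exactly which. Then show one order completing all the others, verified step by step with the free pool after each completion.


Nothing here is deadlocked.
Key observation: beginning at J1, releases accumulate fast enough that every process eventually fits.
A valid finishing order for the others: J1, J8, J7, J5. Step-by-step check:
  pool = (0, 2, 3)
  run J1 (needs (0, 2, 2), free (0, 2, 3)); after release of (3, 2, 1) the pool is (3, 4, 4)
  run J8 (needs (3, 4, 3), free (3, 4, 4)); after release of (0, 3, 0) the pool is (3, 7, 4)
  run J7 (needs (2, 2, 3), free (3, 7, 4)); after release of (0, 3, 1) the pool is (3, 10, 5)
  run J5 (needs (3, 10, 4), free (3, 10, 5)); after release of (0, 1, 2) the pool is (3, 11, 7)


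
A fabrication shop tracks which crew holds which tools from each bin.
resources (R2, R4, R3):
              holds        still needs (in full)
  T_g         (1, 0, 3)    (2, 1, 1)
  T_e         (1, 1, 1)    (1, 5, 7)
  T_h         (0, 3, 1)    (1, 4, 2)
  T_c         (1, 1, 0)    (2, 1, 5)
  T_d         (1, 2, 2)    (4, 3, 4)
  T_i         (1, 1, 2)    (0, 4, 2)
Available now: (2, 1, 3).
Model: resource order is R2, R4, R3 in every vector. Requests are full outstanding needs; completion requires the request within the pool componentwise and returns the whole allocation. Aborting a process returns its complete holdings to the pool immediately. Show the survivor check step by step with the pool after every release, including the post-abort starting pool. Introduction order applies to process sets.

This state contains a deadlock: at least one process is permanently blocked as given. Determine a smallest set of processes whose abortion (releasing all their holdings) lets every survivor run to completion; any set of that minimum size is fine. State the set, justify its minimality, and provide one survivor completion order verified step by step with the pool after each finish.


The answer: abort T_e.
Key observation: the deadlocked T_d becomes finishable only because T_e released (1, 1, 1); it completes at step 3 below.
Minimality: the empty abort set fails — the state is deadlocked as it stands.
The survivors complete as T_g, T_c, T_d, T_h, T_i. Walking it through (starting from the post-abort pool):
  pool = (3, 2, 4)
  run T_g (needs (2, 1, 1), free (3, 2, 4)); after release of (1, 0, 3) the pool is (4, 2, 7)
  run T_c (needs (2, 1, 5), free (4, 2, 7)); after release of (1, 1, 0) the pool is (5, 3, 7)
  run T_d (needs (4, 3, 4), free (5, 3, 7)); after release of (1, 2, 2) the pool is (6, 5, 9)
  run T_h (needs (1, 4, 2), free (6, 5, 9)); after release of (0, 3, 1) the pool is (6, 8, 10)
  run T_i (needs (0, 4, 2), free (6, 8, 10)); after release of (1, 1, 2) the pool is (7, 9, 12)


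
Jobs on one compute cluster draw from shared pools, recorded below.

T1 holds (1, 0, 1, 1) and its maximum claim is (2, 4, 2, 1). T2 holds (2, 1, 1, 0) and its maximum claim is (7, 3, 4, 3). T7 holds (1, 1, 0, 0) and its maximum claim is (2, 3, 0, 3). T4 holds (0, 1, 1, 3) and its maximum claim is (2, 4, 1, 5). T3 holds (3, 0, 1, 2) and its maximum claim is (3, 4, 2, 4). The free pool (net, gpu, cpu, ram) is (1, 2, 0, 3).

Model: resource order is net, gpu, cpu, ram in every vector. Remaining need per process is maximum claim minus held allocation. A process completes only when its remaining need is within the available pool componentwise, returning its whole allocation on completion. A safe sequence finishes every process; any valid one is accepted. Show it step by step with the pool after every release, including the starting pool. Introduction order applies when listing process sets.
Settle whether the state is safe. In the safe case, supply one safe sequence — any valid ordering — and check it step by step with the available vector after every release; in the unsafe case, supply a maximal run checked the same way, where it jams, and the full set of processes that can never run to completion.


SAFE — a valid safe sequence is T7, T4, T1, T3, T2.
Key observation: T7 marks the first exact bind of the order: its need (1, 2, 0, 3) fits the free (1, 2, 0, 3) with zero slack on a requested resource.
Check, step by step:
  pool = (1, 2, 0, 3)
  run T7 (needs (1, 2, 0, 3), free (1, 2, 0, 3)); after release of (1, 1, 0, 0) the pool is (2, 3, 0, 3)
  run T4 (needs (2, 3, 0, 2), free (2, 3, 0, 3)); after release of (0, 1, 1, 3) the pool is (2, 4, 1, 6)
  run T1 (needs (1, 4, 1, 0), free (2, 4, 1, 6)); after release of (1, 0, 1, 1) the pool is (3, 4, 2, 7)
  run T3 (needs (0, 4, 1, 2), free (3, 4, 2, 7)); after release of (3, 0, 1, 2) the pool is (6, 4, 3, 9)
  run T2 (needs (5, 2, 3, 3), free (6, 4, 3, 9)); after release of (2, 1, 1, 0) the pool is (8, 5, 4, 9)


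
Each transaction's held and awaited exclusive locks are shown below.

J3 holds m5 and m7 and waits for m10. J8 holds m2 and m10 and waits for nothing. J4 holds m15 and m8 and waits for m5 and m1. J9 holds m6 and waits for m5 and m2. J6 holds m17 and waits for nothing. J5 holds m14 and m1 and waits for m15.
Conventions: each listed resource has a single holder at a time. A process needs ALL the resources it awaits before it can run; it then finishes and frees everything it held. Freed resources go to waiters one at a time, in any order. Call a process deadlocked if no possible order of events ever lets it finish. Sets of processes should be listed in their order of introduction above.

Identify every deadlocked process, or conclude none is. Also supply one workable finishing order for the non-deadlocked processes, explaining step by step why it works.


The deadlocked set is J4 and J5.
Key observation: the wait chain closes on itself along J4 -> J5 -> J4; no other process is dragged down with it.
One completion order for the rest: J8, J6, J3, J9.
Walking it through:
  run J8 (it waits on nothing); releases m2 and m10
  run J6 (it waits on nothing); releases m17
  J3: everything it awaited (m10) is free; runs, freeing m5 and m7
  J9: everything it awaited (m5 and m2) is free; runs, freeing m6


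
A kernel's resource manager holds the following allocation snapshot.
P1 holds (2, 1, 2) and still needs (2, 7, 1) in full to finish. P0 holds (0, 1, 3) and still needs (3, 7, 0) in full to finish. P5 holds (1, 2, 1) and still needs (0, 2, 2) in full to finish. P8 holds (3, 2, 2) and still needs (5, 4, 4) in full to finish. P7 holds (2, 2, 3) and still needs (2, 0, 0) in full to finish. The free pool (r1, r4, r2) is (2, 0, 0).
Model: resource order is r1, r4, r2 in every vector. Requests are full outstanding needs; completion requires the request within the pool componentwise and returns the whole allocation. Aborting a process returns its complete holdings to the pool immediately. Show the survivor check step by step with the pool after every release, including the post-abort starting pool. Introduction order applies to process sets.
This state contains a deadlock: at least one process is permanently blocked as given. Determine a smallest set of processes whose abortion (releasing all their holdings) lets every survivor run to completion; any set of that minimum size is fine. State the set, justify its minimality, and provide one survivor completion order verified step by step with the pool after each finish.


The answer: abort P0.
Key observation: P1 had no path to completion before; after the abort of P0 ((0, 1, 3) returned), step 4 is where it fits.
No smaller set exists: with zero aborts the deadlock remains.
The survivors complete as P7, P5, P8, P1. Verifying each step (starting from the post-abort pool):
  pool = (2, 1, 3)
  P7 needs (2, 0, 0) <= (2, 1, 3) -> finishes; pool += (2, 2, 3) = (4, 3, 6)
  P5 needs (0, 2, 2) <= (4, 3, 6) -> finishes; pool += (1, 2, 1) = (5, 5, 7)
  P8 needs (5, 4, 4) <= (5, 5, 7) -> finishes; pool += (3, 2, 2) = (8, 7, 9)
  P1 needs (2, 7, 1) <= (8, 7, 9) -> finishes; pool += (2, 1, 2) = (10, 8, 11)


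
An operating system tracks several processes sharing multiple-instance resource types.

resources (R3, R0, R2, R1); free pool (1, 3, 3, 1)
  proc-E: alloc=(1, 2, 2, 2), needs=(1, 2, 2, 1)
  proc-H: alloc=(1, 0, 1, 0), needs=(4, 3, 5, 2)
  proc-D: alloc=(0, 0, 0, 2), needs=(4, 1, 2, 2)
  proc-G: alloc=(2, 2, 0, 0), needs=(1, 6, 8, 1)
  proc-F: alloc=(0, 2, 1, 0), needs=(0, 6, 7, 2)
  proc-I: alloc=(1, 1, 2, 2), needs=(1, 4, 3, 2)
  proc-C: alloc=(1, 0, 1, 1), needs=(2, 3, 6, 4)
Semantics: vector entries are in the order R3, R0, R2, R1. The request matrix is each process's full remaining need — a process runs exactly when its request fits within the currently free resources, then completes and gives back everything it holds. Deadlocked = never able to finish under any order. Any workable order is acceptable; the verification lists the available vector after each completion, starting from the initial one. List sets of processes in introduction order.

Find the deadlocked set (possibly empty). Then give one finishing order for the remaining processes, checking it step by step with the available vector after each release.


Nothing here is deadlocked.
Key observation: beginning at proc-E, releases accumulate fast enough that every process eventually fits.
One completion order for the rest: proc-E, proc-I, proc-F, proc-G, proc-C, proc-D, proc-H. Step-by-step check:
  pool = (1, 3, 3, 1)
  proc-E: need (1, 2, 2, 1) fits (1, 3, 3, 1); releases (1, 2, 2, 2), pool now (2, 5, 5, 3)
  proc-I: need (1, 4, 3, 2) fits (2, 5, 5, 3); releases (1, 1, 2, 2), pool now (3, 6, 7, 5)
  proc-F: need (0, 6, 7, 2) fits (3, 6, 7, 5); releases (0, 2, 1, 0), pool now (3, 8, 8, 5)
  proc-G: need (1, 6, 8, 1) fits (3, 8, 8, 5); releases (2, 2, 0, 0), pool now (5, 10, 8, 5)
  proc-C: need (2, 3, 6, 4) fits (5, 10, 8, 5); releases (1, 0, 1, 1), pool now (6, 10, 9, 6)
  proc-D: need (4, 1, 2, 2) fits (6, 10, 9, 6); releases (0, 0, 0, 2), pool now (6, 10, 9, 8)
  proc-H: need (4, 3, 5, 2) fits (6, 10, 9, 8); releases (1, 0, 1, 0), pool now (7, 10, 10, 8)


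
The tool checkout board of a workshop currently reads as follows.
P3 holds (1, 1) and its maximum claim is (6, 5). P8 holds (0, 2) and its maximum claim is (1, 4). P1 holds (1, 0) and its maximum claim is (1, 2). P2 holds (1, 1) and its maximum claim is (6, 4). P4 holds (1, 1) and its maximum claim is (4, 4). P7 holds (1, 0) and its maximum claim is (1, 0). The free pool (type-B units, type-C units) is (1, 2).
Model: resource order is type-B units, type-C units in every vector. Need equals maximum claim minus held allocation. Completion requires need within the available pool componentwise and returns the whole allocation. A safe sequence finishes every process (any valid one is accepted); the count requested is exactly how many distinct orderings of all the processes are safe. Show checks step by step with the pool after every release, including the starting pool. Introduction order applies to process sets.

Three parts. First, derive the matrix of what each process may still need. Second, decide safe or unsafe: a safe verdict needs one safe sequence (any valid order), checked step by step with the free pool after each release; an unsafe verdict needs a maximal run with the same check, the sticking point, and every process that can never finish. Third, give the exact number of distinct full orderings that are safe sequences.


(1) Outstanding need per process (order type-B units, type-C units):
  P3: (5, 4)
  P8: (1, 2)
  P1: (0, 2)
  P2: (5, 3)
  P4: (3, 3)
  P7: (0, 0)
(2) UNSAFE.
Key observation: type-B units is the bottleneck — with P7, P1, P8, P4 done the pool holds (4, 5), short of every remaining need.
Going as far as possible: P7, P1, P8, P4; after that, nothing fits. Verifying each step:
  pool = (1, 2)
  run P7 (needs (0, 0), free (1, 2)); after release of (1, 0) the pool is (2, 2)
  run P1 (needs (0, 2), free (2, 2)); after release of (1, 0) the pool is (3, 2)
  run P8 (needs (1, 2), free (3, 2)); after release of (0, 2) the pool is (3, 4)
  run P4 (needs (3, 3), free (3, 4)); after release of (1, 1) the pool is (4, 5)
  blocked: P3 wants (5, 4), pool (4, 5) — not enough type-B units
  blocked: P2 wants (5, 3), pool (4, 5) — not enough type-B units
Processes that can never finish: P3 and P2.
(3) Precisely 0 of the possible complete orderings are safe sequences.


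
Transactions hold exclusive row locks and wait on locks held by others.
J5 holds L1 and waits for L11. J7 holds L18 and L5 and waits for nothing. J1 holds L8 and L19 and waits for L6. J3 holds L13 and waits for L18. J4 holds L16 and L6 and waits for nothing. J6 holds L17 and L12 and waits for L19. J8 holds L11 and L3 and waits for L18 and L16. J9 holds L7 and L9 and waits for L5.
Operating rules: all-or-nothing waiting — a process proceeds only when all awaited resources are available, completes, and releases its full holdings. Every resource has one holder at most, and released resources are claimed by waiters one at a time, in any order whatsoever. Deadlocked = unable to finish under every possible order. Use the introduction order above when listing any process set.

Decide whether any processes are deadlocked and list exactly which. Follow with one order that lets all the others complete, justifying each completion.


Nothing here is deadlocked.
Key observation: every chain of waits terminates; starting from the processes that wait on nothing, all the rest unlock in turn.
The rest can finish in the order J7, J3, J4, J9, J8, J1, J6, J5.
Verifying each step:
  J7: no waits; runs immediately, freeing L18 and L5
  run J3 (all its waits — L18 — are resolved); releases L13
  J4: no waits; runs immediately, freeing L16 and L6
  run J9 (all its waits — L5 — are resolved); releases L7 and L9
  run J8 (all its waits — L18 and L16 — are resolved); releases L11 and L3
  run J1 (all its waits — L6 — are resolved); releases L8 and L19
  run J6 (all its waits — L19 — are resolved); releases L17 and L12
  run J5 (all its waits — L11 — are resolved); releases L1


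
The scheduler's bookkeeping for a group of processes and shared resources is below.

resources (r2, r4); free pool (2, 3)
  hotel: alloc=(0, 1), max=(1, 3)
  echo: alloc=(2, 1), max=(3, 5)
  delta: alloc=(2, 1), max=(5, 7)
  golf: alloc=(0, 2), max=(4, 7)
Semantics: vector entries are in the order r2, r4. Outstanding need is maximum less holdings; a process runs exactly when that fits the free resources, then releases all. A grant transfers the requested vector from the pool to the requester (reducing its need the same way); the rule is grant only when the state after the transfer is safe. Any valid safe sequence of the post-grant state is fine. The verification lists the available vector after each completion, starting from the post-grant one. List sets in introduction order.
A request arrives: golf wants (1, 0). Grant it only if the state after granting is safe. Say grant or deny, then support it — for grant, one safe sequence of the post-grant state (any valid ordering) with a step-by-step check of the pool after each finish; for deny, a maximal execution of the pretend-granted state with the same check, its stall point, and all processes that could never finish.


GRANT: granting preserves safety; a valid post-grant sequence is hotel, echo, golf, delta.
Key observation: granting shrinks the pool to (1, 3), yet hotel still fits and the chain goes through.
Verifying the post-grant state step by step:
  pool = (1, 3)
  hotel needs (1, 2) <= (1, 3) -> finishes; pool += (0, 1) = (1, 4)
  echo needs (1, 4) <= (1, 4) -> finishes; pool += (2, 1) = (3, 5)
  golf needs (3, 5) <= (3, 5) -> finishes; pool += (1, 2) = (4, 7)
  delta needs (3, 6) <= (4, 7) -> finishes; pool += (2, 1) = (6, 8)


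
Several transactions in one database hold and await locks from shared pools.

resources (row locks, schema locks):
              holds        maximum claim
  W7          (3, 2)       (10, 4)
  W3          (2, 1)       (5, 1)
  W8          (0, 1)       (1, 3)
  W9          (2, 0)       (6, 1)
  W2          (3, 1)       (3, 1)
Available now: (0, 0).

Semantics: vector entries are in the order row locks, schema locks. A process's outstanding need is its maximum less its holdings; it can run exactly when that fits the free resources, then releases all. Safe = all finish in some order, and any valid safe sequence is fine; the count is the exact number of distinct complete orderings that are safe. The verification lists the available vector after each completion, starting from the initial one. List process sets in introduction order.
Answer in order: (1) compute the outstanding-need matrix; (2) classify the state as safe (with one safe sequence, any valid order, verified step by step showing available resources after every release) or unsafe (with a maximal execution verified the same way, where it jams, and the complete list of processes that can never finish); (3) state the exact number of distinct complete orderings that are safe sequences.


(1) Remaining need (order row locks, schema locks):
  W7: (7, 2)
  W3: (3, 0)
  W8: (1, 2)
  W9: (4, 1)
  W2: (0, 0)
(2) The state is SAFE; one workable sequence: W2, W3, W9, W7, W8.
Key observation: the first exact fit in this order is W3 — it needs (3, 0) with (3, 1) free, meeting a requested resource to the last unit.
Step-by-step check:
  pool = (0, 0)
  W2 needs (0, 0) <= (0, 0) -> finishes; pool += (3, 1) = (3, 1)
  W3 needs (3, 0) <= (3, 1) -> finishes; pool += (2, 1) = (5, 2)
  W9 needs (4, 1) <= (5, 2) -> finishes; pool += (2, 0) = (7, 2)
  W7 needs (7, 2) <= (7, 2) -> finishes; pool += (3, 2) = (10, 4)
  W8 needs (1, 2) <= (10, 4) -> finishes; pool += (0, 1) = (10, 5)
(3) The exact count: 3 of the possible complete orderings are safe sequences.


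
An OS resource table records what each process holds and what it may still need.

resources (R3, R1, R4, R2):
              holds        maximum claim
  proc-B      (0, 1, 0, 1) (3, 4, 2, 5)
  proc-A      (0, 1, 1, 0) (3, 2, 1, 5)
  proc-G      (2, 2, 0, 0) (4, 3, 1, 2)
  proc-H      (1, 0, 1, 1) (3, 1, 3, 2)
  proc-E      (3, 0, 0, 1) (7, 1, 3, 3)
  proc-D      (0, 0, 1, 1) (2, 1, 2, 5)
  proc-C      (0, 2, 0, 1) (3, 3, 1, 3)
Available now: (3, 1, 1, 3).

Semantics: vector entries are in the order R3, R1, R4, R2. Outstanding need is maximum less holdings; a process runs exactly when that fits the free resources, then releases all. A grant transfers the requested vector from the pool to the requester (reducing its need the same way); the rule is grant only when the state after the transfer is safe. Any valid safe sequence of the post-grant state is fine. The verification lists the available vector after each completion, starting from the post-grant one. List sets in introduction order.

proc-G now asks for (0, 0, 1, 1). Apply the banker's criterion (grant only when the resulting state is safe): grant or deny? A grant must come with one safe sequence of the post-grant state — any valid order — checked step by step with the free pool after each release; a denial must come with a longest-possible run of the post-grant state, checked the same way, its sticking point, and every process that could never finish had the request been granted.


GRANT. The post-grant state is safe; one safe sequence: proc-G, proc-C, proc-D, proc-H, proc-E, proc-A, proc-B.
Key observation: granting shrinks the pool to (3, 1, 0, 2), yet proc-G still fits and the chain goes through.
Verifying the post-grant state step by step:
  pool = (3, 1, 0, 2)
  proc-G: need (2, 1, 0, 1) fits (3, 1, 0, 2); releases (2, 2, 1, 1), pool now (5, 3, 1, 3)
  proc-C: need (3, 1, 1, 2) fits (5, 3, 1, 3); releases (0, 2, 0, 1), pool now (5, 5, 1, 4)
  proc-D: need (2, 1, 1, 4) fits (5, 5, 1, 4); releases (0, 0, 1, 1), pool now (5, 5, 2, 5)
  proc-H: need (2, 1, 2, 1) fits (5, 5, 2, 5); releases (1, 0, 1, 1), pool now (6, 5, 3, 6)
  proc-E: need (4, 1, 3, 2) fits (6, 5, 3, 6); releases (3, 0, 0, 1), pool now (9, 5, 3, 7)
  proc-A: need (3, 1, 0, 5) fits (9, 5, 3, 7); releases (0, 1, 1, 0), pool now (9, 6, 4, 7)
  proc-B: need (3, 3, 2, 4) fits (9, 6, 4, 7); releases (0, 1, 0, 1), pool now (9, 7, 4, 8)


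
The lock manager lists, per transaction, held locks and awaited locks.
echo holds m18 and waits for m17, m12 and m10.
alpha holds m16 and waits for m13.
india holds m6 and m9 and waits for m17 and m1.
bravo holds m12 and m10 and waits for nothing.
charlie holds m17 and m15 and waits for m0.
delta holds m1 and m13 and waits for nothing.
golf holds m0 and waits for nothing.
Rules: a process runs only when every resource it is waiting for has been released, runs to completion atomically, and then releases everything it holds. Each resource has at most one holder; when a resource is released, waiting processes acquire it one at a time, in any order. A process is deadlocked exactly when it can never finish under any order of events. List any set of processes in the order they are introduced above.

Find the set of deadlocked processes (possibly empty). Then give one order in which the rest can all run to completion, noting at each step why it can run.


Nothing here is deadlocked.
Key observation: there is no circular wait here — follow any chain and it reaches a process that is free to run now.
A valid finishing order for the others: golf, charlie, delta, bravo, india, echo, alpha.
Walking it through:
  run golf (it waits on nothing); releases m0
  charlie waits on m0 — all released -> runs and releases m17 and m15
  run delta (it waits on nothing); releases m1 and m13
  run bravo (it waits on nothing); releases m12 and m10
  india waits on m17 and m1 — all released -> runs and releases m6 and m9
  echo waits on m17, m12 and m10 — all released -> runs and releases m18
  alpha waits on m13 — all released -> runs and releases m16


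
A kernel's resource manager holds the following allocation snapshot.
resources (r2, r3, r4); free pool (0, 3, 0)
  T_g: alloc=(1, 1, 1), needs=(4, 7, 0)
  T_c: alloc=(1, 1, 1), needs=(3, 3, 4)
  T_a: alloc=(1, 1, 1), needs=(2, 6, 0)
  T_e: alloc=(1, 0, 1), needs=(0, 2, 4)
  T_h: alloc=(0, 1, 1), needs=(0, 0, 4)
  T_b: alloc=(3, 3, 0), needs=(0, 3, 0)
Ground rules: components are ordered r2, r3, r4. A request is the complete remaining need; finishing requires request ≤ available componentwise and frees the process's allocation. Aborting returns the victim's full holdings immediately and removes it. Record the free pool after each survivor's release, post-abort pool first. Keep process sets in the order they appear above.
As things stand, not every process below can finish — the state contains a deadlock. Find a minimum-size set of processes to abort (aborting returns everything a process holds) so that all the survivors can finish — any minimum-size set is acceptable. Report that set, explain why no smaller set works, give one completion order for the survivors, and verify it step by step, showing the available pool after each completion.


Minimum abort set: T_c and T_e.
Key observation: T_h could never have finished before the abort; with (2, 1, 2) returned by T_c and T_e, it fits at step 4.
Why nothing smaller works — every single abort fails: T_g alone leaves T_c blocked (short on r4); T_c alone leaves T_e blocked (short on r4); T_a alone leaves T_c blocked (short on r4); T_e alone leaves T_c blocked (short on r4); T_h alone leaves T_c blocked (short on r4); T_b alone leaves T_c blocked (short on r4).
Survivors finish in the order: T_b, T_a, T_g, T_h. Verifying each step (pool after the aborts first):
  pool = (2, 4, 2)
  T_b: need (0, 3, 0) fits (2, 4, 2); releases (3, 3, 0), pool now (5, 7, 2)
  T_a: need (2, 6, 0) fits (5, 7, 2); releases (1, 1, 1), pool now (6, 8, 3)
  T_g: need (4, 7, 0) fits (6, 8, 3); releases (1, 1, 1), pool now (7, 9, 4)
  T_h: need (0, 0, 4) fits (7, 9, 4); releases (0, 1, 1), pool now (7, 10, 5)


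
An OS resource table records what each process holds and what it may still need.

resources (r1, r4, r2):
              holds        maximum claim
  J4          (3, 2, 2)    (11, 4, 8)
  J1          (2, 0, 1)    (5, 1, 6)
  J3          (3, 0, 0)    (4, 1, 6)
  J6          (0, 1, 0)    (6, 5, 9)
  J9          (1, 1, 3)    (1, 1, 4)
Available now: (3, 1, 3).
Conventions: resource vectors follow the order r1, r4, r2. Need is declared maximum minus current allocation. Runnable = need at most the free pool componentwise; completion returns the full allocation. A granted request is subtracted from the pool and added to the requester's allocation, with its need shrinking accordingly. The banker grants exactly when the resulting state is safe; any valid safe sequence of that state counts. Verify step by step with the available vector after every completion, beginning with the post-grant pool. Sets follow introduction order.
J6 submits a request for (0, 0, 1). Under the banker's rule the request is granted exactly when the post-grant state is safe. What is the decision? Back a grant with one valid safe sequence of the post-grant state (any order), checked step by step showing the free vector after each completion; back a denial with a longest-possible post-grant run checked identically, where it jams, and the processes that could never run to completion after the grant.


GRANT: granting preserves safety; a valid post-grant sequence is J9, J1, J3, J4, J6.
Key observation: the transfer keeps a workable pool ((3, 1, 2)); J9 starts the safe sequence.
Check on the post-grant state, step by step:
  pool = (3, 1, 2)
  J9 needs (0, 0, 1) <= (3, 1, 2) -> finishes; pool += (1, 1, 3) = (4, 2, 5)
  J1 needs (3, 1, 5) <= (4, 2, 5) -> finishes; pool += (2, 0, 1) = (6, 2, 6)
  J3 needs (1, 1, 6) <= (6, 2, 6) -> finishes; pool += (3, 0, 0) = (9, 2, 6)
  J4 needs (8, 2, 6) <= (9, 2, 6) -> finishes; pool += (3, 2, 2) = (12, 4, 8)
  J6 needs (6, 4, 8) <= (12, 4, 8) -> finishes; pool += (0, 1, 1) = (12, 5, 9)
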